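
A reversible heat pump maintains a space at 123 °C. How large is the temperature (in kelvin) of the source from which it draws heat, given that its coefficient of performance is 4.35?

T_H = 123 °C → 123 + 273.15 = 396.15 K.
COP_HP = T_H/(T_H − T_C) ⇒ T_C = T_H·(COP_HP − 1)/COP_HP = 396.15 × (4.35 − 1)/4.35 = 305.1 K.

T_C ≈ 305.1 K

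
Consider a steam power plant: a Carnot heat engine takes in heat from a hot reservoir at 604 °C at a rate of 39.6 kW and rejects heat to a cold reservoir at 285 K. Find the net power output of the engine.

Ẇ ≈ 26.7 kW

T_H = 604 °C → 604 + 273.15 = 877.15 K.
Since the cycle is reversible, η = 1 − T_C/T_H = 1 − 285.00/877.15 = 0.6751.
W = η·Q_H = 0.6751 × 39.6 = 26.7 kW.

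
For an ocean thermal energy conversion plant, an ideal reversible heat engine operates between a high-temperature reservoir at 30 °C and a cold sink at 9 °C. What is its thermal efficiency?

η ≈ 0.0693

T_H = 30 °C → 30 + 273.15 = 303.15 K.
T_C = 9 °C → 9 + 273.15 = 282.15 K.
Since the cycle is reversible, η = 1 − T_C/T_H = 1 − 282.15/303.15 = 0.0693.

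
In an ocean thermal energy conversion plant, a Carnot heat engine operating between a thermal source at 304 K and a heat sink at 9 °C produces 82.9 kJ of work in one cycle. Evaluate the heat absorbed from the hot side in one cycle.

T_C = 9 °C → 9 + 273.15 = 282.15 K.
η_rev = 1 − T_C/T_H = 1 − 282.15/304.00 = 0.0719.
Q_H = W/η = 82.9/0.0719 = 1153 kJ.

Q_H ≈ 1153 kJ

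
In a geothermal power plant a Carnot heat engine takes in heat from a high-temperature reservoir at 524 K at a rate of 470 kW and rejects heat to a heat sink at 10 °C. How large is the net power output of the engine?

T_C = 10 °C → 10 + 273.15 = 283.15 K.
Carnot efficiency: η = 1 − T_C/T_H = 1 − 283.15/524.00 = 0.4596.
W = η·Q_H = 0.4596 × 470 = 216.0 kW.

Ẇ ≈ 216.0 kW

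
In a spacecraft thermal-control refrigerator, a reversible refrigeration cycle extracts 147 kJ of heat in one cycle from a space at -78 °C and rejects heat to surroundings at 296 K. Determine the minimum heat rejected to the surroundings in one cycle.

Q_H ≈ 223 kJ

T_C = -78 °C → -78 + 273.15 = 195.15 K.
For a reversible cycle Q_H/Q_C = T_H/T_C, so Q_H = Q_C·T_H/T_C = 147 × 296.00/195.15 = 223 kJ.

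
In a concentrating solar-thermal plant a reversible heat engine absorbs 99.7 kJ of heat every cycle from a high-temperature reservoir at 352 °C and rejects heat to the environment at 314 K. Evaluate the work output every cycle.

T_H = 352 °C → 352 + 273.15 = 625.15 K.
Since the cycle is reversible, η = 1 − T_C/T_H = 1 − 314.00/625.15 = 0.4977.
W = η·Q_H = 0.4977 × 99.7 = 49.62 kJ.

W ≈ 49.62 kJ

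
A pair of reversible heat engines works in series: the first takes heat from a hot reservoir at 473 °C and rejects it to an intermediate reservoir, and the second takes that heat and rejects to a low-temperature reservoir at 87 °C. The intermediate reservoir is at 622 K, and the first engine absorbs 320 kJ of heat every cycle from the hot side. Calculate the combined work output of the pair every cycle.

T_H = 473 °C → 473 + 273.15 = 746.15 K.
T_C = 87 °C → 87 + 273.15 = 360.15 K.
Two reversible stages in series are equivalent to a single Carnot engine between T_H and T_C, so η_total = 1 − T_C/T_H = 1 − 360.15/746.15 = 0.5173.
W_total = η_total · Q_H = 0.5173 × 320 = 165.5 kJ.

W_total ≈ 165.5 kJ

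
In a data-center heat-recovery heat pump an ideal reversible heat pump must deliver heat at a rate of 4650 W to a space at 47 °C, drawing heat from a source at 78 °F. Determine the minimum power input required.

Ẇ_in ≈ 311 W

T_H = 47 °C → 47 + 273.15 = 320.15 K.
T_C = 78 °F → (78 − 32) × 5/9 = 25.56 °C = 298.71 K.
The Carnot heat-pump COP is COP_HP = T_H/(T_H − T_C) = 320.15/21.44 = 14.9293.
W = Q_H/COP_HP = 4650/14.9293 = 311 W.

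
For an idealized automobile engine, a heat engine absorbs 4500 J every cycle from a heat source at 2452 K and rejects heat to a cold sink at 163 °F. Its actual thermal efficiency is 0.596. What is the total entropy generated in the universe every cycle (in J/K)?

ΔS_univ ≈ 3.42 J/K

T_C = 163 °F → (163 − 32) × 5/9 = 72.78 °C = 345.93 K.
W = η·Q_H = 0.596 × 4500 = 2682 J, so Q_C = Q_H − W = 1818 J.
Entropy balance on the reservoirs: −Q_H/T_H = -1.835 J/K, +Q_C/T_C = 5.255 J/K.
ΔS_univ = −Q_H/T_H + Q_C/T_C = 3.42 J/K (> 0, since η = 0.596 < η_Carnot = 0.859).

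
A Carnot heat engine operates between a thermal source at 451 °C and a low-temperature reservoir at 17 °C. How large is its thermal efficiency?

T_H = 451 °C → 451 + 273.15 = 724.15 K.
T_C = 17 °C → 17 + 273.15 = 290.15 K.
η_rev = 1 − T_C/T_H = 1 − 290.15/724.15 = 0.5993.

η ≈ 0.5993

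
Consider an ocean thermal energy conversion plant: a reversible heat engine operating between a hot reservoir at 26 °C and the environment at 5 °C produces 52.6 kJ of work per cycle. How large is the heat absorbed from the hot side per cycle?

Q_H ≈ 749.3 kJ

T_H = 26 °C → 26 + 273.15 = 299.15 K.
T_C = 5 °C → 5 + 273.15 = 278.15 K.
Since the cycle is reversible, η = 1 − T_C/T_H = 1 − 278.15/299.15 = 0.0702.
Q_H = W/η = 52.6/0.0702 = 749.3 kJ.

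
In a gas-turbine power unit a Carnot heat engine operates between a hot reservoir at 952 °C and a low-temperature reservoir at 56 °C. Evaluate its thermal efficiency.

η ≈ 0.7313

T_H = 952 °C → 952 + 273.15 = 1225.15 K.
T_C = 56 °C → 56 + 273.15 = 329.15 K.
η_rev = 1 − T_C/T_H = 1 − 329.15/1225.15 = 0.7313.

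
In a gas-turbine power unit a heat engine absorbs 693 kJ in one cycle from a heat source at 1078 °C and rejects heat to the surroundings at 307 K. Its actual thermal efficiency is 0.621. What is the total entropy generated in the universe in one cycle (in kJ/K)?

T_H = 1078 °C → 1078 + 273.15 = 1351.15 K.
W = η·Q_H = 0.621 × 693 = 430.4 kJ, so Q_C = Q_H − W = 262.6 kJ.
Reservoir entropy changes: ΔS_H = −Q_H/T_H = −693/1351.15 = -0.5129 kJ/K and ΔS_C = +Q_C/T_C = 262.6/307.00 = 0.8555 kJ/K.
ΔS_univ = −Q_H/T_H + Q_C/T_C = 0.343 kJ/K (> 0, since η = 0.621 < η_Carnot = 0.773).

ΔS_univ ≈ 0.343 kJ/K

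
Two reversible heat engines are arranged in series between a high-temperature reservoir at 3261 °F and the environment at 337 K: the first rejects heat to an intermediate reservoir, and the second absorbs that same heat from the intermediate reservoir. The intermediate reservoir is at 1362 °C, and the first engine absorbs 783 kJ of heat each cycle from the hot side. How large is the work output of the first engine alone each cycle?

T_H = 3261 °F → (3261 − 32) × 5/9 = 1793.89 °C = 2067.04 K.
T_m = 1362 °C → 1362 + 273.15 = 1635.15 K.
First-stage efficiency η₁ = 1 − T_m/T_H = 1 − 1635.15/2067.04 = 0.2089.
W₁ = η₁·Q_H = 0.2089 × 783 = 164 kJ.

W₁ ≈ 164 kJ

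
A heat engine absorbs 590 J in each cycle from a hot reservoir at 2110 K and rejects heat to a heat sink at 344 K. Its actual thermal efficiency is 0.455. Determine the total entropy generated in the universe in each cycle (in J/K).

W = η·Q_H = 0.455 × 590 = 268.4 J, so Q_C = Q_H − W = 321.6 J.
Reservoir entropy changes: ΔS_H = −Q_H/T_H = −590/2110.00 = -0.2796 J/K and ΔS_C = +Q_C/T_C = 321.6/344.00 = 0.9347 J/K.
ΔS_univ = −Q_H/T_H + Q_C/T_C = 0.655 J/K (> 0, since η = 0.455 < η_Carnot = 0.837).

ΔS_univ ≈ 0.655 J/K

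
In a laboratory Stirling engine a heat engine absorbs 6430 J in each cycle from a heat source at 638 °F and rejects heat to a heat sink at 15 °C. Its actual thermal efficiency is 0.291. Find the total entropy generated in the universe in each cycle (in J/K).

T_H = 638 °F → (638 − 32) × 5/9 = 336.67 °C = 609.82 K.
T_C = 15 °C → 15 + 273.15 = 288.15 K.
W = η·Q_H = 0.291 × 6430 = 1871 J, so Q_C = Q_H − W = 4559 J.
The hot reservoir loses entropy Q_H/T_H = 6430/609.82 = 10.54 J/K; the cold reservoir gains Q_C/T_C = 4559/288.15 = 15.82 J/K.
ΔS_univ = −Q_H/T_H + Q_C/T_C = 5.28 J/K (> 0, since η = 0.291 < η_Carnot = 0.527).

ΔS_univ ≈ 5.28 J/K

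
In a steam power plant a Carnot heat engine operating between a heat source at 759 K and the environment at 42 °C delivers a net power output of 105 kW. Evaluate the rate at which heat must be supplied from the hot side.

T_C = 42 °C → 42 + 273.15 = 315.15 K.
η_rev = 1 − T_C/T_H = 1 − 315.15/759.00 = 0.5848.
Q_H = W/η = 105/0.5848 = 180 kW.

Q̇_H ≈ 180 kW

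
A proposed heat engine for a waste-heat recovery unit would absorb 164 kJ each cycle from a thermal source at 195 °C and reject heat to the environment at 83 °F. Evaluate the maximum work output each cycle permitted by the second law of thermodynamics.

W_max ≈ 58.4 kJ

T_H = 195 °C → 195 + 273.15 = 468.15 K.
T_C = 83 °F → (83 − 32) × 5/9 = 28.33 °C = 301.48 K.
The second-law ceiling is the Carnot efficiency, η_max = 1 − T_C/T_H = 1 − 301.48/468.15 = 0.3560.
W_max = η_max · Q_H = 0.3560 × 164 = 58.4 kJ.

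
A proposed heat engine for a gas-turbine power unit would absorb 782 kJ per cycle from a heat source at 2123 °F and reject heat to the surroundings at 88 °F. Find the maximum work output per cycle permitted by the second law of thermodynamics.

T_H = 2123 °F → (2123 − 32) × 5/9 = 1161.67 °C = 1434.82 K.
T_C = 88 °F → (88 − 32) × 5/9 = 31.11 °C = 304.26 K.
The second-law ceiling is the Carnot efficiency, η_max = 1 − T_C/T_H = 1 − 304.26/1434.82 = 0.7879.
W_max = η_max · Q_H = 0.7879 × 782 = 616 kJ.

W_max ≈ 616 kJ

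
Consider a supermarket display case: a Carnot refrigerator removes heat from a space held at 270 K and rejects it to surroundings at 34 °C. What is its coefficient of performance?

COP_R ≈ 7.27

T_H = 34 °C → 34 + 273.15 = 307.15 K.
The reversible coefficient of performance is COP_R = T_C/(T_H − T_C) = 270.00/(307.15 − 270.00) = 7.27.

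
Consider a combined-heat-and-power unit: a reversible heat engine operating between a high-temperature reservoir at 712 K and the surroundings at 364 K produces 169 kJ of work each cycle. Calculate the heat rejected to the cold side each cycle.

For a reversible engine, η = 1 − T_C/T_H = 1 − 364.00/712.00 = 0.4888.
Since Q_C/Q_H = T_C/T_H and Q_H = W/η, Q_C = W·T_C/(T_H − T_C) = 169 × 364.00/348.00 = 176.8 kJ.

Q_C ≈ 176.8 kJ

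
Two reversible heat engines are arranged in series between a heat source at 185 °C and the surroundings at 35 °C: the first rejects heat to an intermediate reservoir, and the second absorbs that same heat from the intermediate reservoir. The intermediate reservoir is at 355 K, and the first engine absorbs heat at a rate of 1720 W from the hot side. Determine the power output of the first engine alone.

Ẇ₁ ≈ 387 W

T_H = 185 °C → 185 + 273.15 = 458.15 K.
T_C = 35 °C → 35 + 273.15 = 308.15 K.
First-stage efficiency η₁ = 1 − T_m/T_H = 1 − 355.00/458.15 = 0.2251.
W₁ = η₁·Q_H = 0.2251 × 1720 = 387 W.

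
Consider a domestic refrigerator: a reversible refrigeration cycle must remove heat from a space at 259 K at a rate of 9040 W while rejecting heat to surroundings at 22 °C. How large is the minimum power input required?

T_H = 22 °C → 22 + 273.15 = 295.15 K.
Carnot COP: COP_R = T_C/(T_H − T_C) = 259.00/36.15 = 7.1646.
W = Q_C/COP_R = 9040/7.1646 = 1260 W.

Ẇ_in ≈ 1260 W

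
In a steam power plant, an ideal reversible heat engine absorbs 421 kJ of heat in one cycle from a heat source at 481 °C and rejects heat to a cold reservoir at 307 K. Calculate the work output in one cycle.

T_H = 481 °C → 481 + 273.15 = 754.15 K.
The Carnot efficiency is η = 1 − T_C/T_H = 1 − 307.00/754.15 = 0.5929.
W = η·Q_H = 0.5929 × 421 = 249.6 kJ.

W ≈ 249.6 kJ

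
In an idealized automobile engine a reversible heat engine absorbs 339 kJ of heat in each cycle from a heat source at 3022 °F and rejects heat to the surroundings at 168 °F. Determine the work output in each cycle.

W ≈ 277.9 kJ

T_H = 3022 °F → (3022 − 32) × 5/9 = 1661.11 °C = 1934.26 K.
T_C = 168 °F → (168 − 32) × 5/9 = 75.56 °C = 348.71 K.
Carnot efficiency: η = 1 − T_C/T_H = 1 − 348.71/1934.26 = 0.8197.
W = η·Q_H = 0.8197 × 339 = 277.9 kJ.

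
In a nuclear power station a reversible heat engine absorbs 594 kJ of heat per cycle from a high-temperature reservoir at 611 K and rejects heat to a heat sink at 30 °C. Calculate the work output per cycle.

W ≈ 299.3 kJ

T_C = 30 °C → 30 + 273.15 = 303.15 K.
Since the cycle is reversible, η = 1 − T_C/T_H = 1 − 303.15/611.00 = 0.5038.
W = η·Q_H = 0.5038 × 594 = 299.3 kJ.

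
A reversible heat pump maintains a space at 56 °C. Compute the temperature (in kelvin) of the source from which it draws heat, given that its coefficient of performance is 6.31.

T_C ≈ 277 K

T_H = 56 °C → 56 + 273.15 = 329.15 K.
COP_HP = T_H/(T_H − T_C) ⇒ T_C = T_H·(COP_HP − 1)/COP_HP = 329.15 × (6.31 − 1)/6.31 = 277 K.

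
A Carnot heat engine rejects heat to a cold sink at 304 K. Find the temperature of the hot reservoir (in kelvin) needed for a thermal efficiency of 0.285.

T_H ≈ 425 K

From η = 1 − T_C/T_H, solving for T_H gives T_H = T_C/(1 − η) = 304.00/(1 − 0.285) = 425 K.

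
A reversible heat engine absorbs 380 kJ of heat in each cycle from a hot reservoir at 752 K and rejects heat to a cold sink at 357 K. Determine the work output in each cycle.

W ≈ 200 kJ

Since the cycle is reversible, η = 1 − T_C/T_H = 1 − 357.00/752.00 = 0.5253.
W = η·Q_H = 0.5253 × 380 = 200 kJ.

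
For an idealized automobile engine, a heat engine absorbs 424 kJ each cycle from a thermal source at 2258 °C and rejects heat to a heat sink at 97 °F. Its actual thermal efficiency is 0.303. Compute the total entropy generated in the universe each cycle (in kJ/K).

T_H = 2258 °C → 2258 + 273.15 = 2531.15 K.
T_C = 97 °F → (97 − 32) × 5/9 = 36.11 °C = 309.26 K.
W = η·Q_H = 0.303 × 424 = 128.5 kJ, so Q_C = Q_H − W = 295.5 kJ.
Reservoir entropy changes: ΔS_H = −Q_H/T_H = −424/2531.15 = -0.1675 kJ/K and ΔS_C = +Q_C/T_C = 295.5/309.26 = 0.9556 kJ/K.
ΔS_univ = −Q_H/T_H + Q_C/T_C = 0.7881 kJ/K (> 0, since η = 0.303 < η_Carnot = 0.878).

ΔS_univ ≈ 0.7881 kJ/K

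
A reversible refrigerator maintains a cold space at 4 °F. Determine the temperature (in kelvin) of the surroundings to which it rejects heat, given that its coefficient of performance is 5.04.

T_C = 4 °F → (4 − 32) × 5/9 = -15.56 °C = 257.59 K.
COP_R = T_C/(T_H − T_C) ⇒ T_H = T_C·(1 + 1/COP_R) = 257.59 × (1 + 1/5.04) = 308.7 K.

T_H ≈ 308.7 K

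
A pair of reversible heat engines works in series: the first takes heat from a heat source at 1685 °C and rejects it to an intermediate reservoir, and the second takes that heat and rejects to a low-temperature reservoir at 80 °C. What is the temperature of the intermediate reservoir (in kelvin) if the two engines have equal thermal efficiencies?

T_m ≈ 832 K

T_H = 1685 °C → 1685 + 273.15 = 1958.15 K.
T_C = 80 °C → 80 + 273.15 = 353.15 K.
Equal efficiencies require 1 − T_m/T_H = 1 − T_C/T_m, i.e. T_m/T_H = T_C/T_m, so T_m = √(T_H·T_C) = √(1958.15 × 353.15) = 832 K.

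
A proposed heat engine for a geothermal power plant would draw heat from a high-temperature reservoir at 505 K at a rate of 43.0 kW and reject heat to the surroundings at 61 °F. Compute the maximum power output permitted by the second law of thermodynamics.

T_C = 61 °F → (61 − 32) × 5/9 = 16.11 °C = 289.26 K.
No engine can exceed the Carnot limit: η_max = 1 − T_C/T_H = 1 − 289.26/505.00 = 0.4272.
W_max = η_max · Q_H = 0.4272 × 43.0 = 18.4 kW.

Ẇ_max ≈ 18.4 kW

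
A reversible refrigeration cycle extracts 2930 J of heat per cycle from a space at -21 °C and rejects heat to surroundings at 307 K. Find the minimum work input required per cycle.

T_C = -21 °C → -21 + 273.15 = 252.15 K.
COP_R = T_C/(T_H − T_C) = 252.15/54.85 = 4.5971.
W = Q_C/COP_R = 2930/4.5971 = 637 J.

W_in ≈ 637 J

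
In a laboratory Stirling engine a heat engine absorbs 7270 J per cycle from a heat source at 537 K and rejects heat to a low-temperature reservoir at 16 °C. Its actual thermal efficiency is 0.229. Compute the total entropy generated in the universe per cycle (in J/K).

ΔS_univ ≈ 5.85 J/K

T_C = 16 °C → 16 + 273.15 = 289.15 K.
W = η·Q_H = 0.229 × 7270 = 1665 J, so Q_C = Q_H − W = 5605 J.
Reservoir entropy changes: ΔS_H = −Q_H/T_H = −7270/537.00 = -13.54 J/K and ΔS_C = +Q_C/T_C = 5605/289.15 = 19.38 J/K.
ΔS_univ = −Q_H/T_H + Q_C/T_C = 5.85 J/K (> 0, since η = 0.229 < η_Carnot = 0.462).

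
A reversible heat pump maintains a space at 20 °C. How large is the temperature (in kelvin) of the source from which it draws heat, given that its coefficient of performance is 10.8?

T_C ≈ 266 K

T_H = 20 °C → 20 + 273.15 = 293.15 K.
COP_HP = T_H/(T_H − T_C) ⇒ T_C = T_H·(COP_HP − 1)/COP_HP = 293.15 × (10.8 − 1)/10.8 = 266 K.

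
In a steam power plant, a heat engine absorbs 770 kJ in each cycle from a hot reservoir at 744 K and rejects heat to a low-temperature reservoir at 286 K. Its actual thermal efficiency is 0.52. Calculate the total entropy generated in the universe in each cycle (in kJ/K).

ΔS_univ ≈ 0.257 kJ/K

W = η·Q_H = 0.52 × 770 = 400.4 kJ, so Q_C = Q_H − W = 369.6 kJ.
Entropy balance on the reservoirs: −Q_H/T_H = -1.035 kJ/K, +Q_C/T_C = 1.292 kJ/K.
ΔS_univ = −Q_H/T_H + Q_C/T_C = 0.257 kJ/K (> 0, since η = 0.52 < η_Carnot = 0.616).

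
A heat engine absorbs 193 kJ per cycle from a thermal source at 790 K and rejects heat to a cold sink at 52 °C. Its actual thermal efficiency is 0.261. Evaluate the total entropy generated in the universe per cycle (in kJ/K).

T_C = 52 °C → 52 + 273.15 = 325.15 K.
W = η·Q_H = 0.261 × 193 = 50.37 kJ, so Q_C = Q_H − W = 142.6 kJ.
The hot reservoir loses entropy Q_H/T_H = 193/790.00 = 0.2443 kJ/K; the cold reservoir gains Q_C/T_C = 142.6/325.15 = 0.4386 kJ/K.
ΔS_univ = −Q_H/T_H + Q_C/T_C = 0.194 kJ/K (> 0, since η = 0.261 < η_Carnot = 0.588).

ΔS_univ ≈ 0.194 kJ/K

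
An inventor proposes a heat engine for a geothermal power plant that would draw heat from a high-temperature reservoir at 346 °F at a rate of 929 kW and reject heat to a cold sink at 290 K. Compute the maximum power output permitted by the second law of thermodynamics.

Ẇ_max ≈ 327.1 kW

T_H = 346 °F → (346 − 32) × 5/9 = 174.44 °C = 447.59 K.
By the Carnot theorem, η_max = 1 − T_C/T_H = 1 − 290.00/447.59 = 0.3521.
W_max = η_max · Q_H = 0.3521 × 929 = 327.1 kW.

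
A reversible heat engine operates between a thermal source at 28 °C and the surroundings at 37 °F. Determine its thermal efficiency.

η ≈ 0.0838

T_H = 28 °C → 28 + 273.15 = 301.15 K.
T_C = 37 °F → (37 − 32) × 5/9 = 2.78 °C = 275.93 K.
η_rev = 1 − T_C/T_H = 1 − 275.93/301.15 = 0.0838.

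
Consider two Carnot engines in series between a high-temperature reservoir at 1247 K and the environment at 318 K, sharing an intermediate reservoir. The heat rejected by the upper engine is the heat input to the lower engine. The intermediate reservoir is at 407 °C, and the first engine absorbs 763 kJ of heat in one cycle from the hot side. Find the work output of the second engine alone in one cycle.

T_m = 407 °C → 407 + 273.15 = 680.15 K.
Heat entering the second stage: Q_m = Q_H·(T_m/T_H) = 763 × 680.15/1247.00 = 416 kJ.
Second-stage efficiency η₂ = 1 − T_C/T_m = 1 − 318.00/680.15 = 0.5325, so W₂ = η₂·Q_m = 222 kJ.

W₂ ≈ 222 kJ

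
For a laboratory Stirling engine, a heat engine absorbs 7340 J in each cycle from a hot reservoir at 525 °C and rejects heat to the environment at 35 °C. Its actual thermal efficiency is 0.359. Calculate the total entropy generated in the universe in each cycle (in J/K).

T_H = 525 °C → 525 + 273.15 = 798.15 K.
T_C = 35 °C → 35 + 273.15 = 308.15 K.
W = η·Q_H = 0.359 × 7340 = 2635 J, so Q_C = Q_H − W = 4705 J.
Reservoir entropy changes: ΔS_H = −Q_H/T_H = −7340/798.15 = -9.196 J/K and ΔS_C = +Q_C/T_C = 4705/308.15 = 15.27 J/K.
ΔS_univ = −Q_H/T_H + Q_C/T_C = 6.072 J/K (> 0, since η = 0.359 < η_Carnot = 0.614).

ΔS_univ ≈ 6.072 J/K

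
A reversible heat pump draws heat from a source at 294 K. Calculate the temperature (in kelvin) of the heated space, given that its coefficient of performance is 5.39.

T_H ≈ 361.0 K

COP_HP = T_H/(T_H − T_C) ⇒ T_H = T_C·COP_HP/(COP_HP − 1) = 294.00 × 5.39/(5.39 − 1) = 361.0 K.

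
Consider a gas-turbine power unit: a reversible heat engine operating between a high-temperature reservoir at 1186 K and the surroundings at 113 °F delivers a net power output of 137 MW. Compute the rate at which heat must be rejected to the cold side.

Q̇_C ≈ 50.2 MW

T_C = 113 °F → (113 − 32) × 5/9 = 45.00 °C = 318.15 K.
The Carnot efficiency is η = 1 − T_C/T_H = 1 − 318.15/1186.00 = 0.7317.
Since Q_C/Q_H = T_C/T_H and Q_H = W/η, Q_C = W·T_C/(T_H − T_C) = 137 × 318.15/867.85 = 50.2 MW.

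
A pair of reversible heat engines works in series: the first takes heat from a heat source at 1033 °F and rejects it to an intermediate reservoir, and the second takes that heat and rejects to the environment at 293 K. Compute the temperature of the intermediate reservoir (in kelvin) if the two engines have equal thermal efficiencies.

T_m ≈ 492.9 K

T_H = 1033 °F → (1033 − 32) × 5/9 = 556.11 °C = 829.26 K.
Equal efficiencies require 1 − T_m/T_H = 1 − T_C/T_m, i.e. T_m/T_H = T_C/T_m, so T_m = √(T_H·T_C) = √(829.26 × 293.00) = 492.9 K.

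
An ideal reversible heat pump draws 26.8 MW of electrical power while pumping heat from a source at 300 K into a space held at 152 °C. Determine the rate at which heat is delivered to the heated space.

T_H = 152 °C → 152 + 273.15 = 425.15 K.
For a reversible heat pump, COP_HP = T_H/(T_H − T_C) = 425.15/125.15 = 3.3971.
Q_H = COP_HP · W = 3.3971 × 26.8 = 91.0 MW.

Q̇_H ≈ 91.0 MW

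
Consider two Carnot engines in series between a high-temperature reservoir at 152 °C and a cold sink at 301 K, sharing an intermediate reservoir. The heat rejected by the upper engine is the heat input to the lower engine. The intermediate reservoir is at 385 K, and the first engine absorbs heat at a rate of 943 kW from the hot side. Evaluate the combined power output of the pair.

Ẇ_total ≈ 275.4 kW

T_H = 152 °C → 152 + 273.15 = 425.15 K.
Two reversible stages in series are equivalent to a single Carnot engine between T_H and T_C, so η_total = 1 − T_C/T_H = 1 − 301.00/425.15 = 0.2920.
W_total = η_total · Q_H = 0.2920 × 943 = 275.4 kW.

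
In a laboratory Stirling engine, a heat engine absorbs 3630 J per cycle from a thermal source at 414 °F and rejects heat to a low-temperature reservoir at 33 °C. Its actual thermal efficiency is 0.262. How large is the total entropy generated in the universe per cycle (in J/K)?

T_H = 414 °F → (414 − 32) × 5/9 = 212.22 °C = 485.37 K.
T_C = 33 °C → 33 + 273.15 = 306.15 K.
W = η·Q_H = 0.262 × 3630 = 951.1 J, so Q_C = Q_H − W = 2679 J.
The hot reservoir loses entropy Q_H/T_H = 3630/485.37 = 7.479 J/K; the cold reservoir gains Q_C/T_C = 2679/306.15 = 8.750 J/K.
ΔS_univ = −Q_H/T_H + Q_C/T_C = 1.272 J/K (> 0, since η = 0.262 < η_Carnot = 0.369).

ΔS_univ ≈ 1.272 J/K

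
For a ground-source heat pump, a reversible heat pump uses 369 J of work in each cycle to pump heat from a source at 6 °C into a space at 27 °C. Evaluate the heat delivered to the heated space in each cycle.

T_H = 27 °C → 27 + 273.15 = 300.15 K.
T_C = 6 °C → 6 + 273.15 = 279.15 K.
The Carnot heat-pump COP is COP_HP = T_H/(T_H − T_C) = 300.15/21.00 = 14.2929.
Q_H = COP_HP · W = 14.2929 × 369 = 5270 J.

Q_H ≈ 5270 J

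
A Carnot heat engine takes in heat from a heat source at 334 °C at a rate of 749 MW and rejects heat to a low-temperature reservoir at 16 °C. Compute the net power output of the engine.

T_H = 334 °C → 334 + 273.15 = 607.15 K.
T_C = 16 °C → 16 + 273.15 = 289.15 K.
Carnot efficiency: η = 1 − T_C/T_H = 1 − 289.15/607.15 = 0.5238.
W = η·Q_H = 0.5238 × 749 = 392 MW.

Ẇ ≈ 392 MW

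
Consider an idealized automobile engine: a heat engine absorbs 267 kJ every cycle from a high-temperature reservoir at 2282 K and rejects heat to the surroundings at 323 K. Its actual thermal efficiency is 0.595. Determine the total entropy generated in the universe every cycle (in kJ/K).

W = η·Q_H = 0.595 × 267 = 158.9 kJ, so Q_C = Q_H − W = 108.1 kJ.
Reservoir entropy changes: ΔS_H = −Q_H/T_H = −267/2282.00 = -0.1170 kJ/K and ΔS_C = +Q_C/T_C = 108.1/323.00 = 0.3348 kJ/K.
ΔS_univ = −Q_H/T_H + Q_C/T_C = 0.2178 kJ/K (> 0, since η = 0.595 < η_Carnot = 0.858).

ΔS_univ ≈ 0.2178 kJ/K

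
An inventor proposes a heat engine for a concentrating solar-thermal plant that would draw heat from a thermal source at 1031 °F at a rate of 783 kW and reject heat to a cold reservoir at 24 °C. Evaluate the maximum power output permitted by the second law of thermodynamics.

T_H = 1031 °F → (1031 − 32) × 5/9 = 555.00 °C = 828.15 K.
T_C = 24 °C → 24 + 273.15 = 297.15 K.
By the Carnot theorem, η_max = 1 − T_C/T_H = 1 − 297.15/828.15 = 0.6412.
W_max = η_max · Q_H = 0.6412 × 783 = 502 kW.

Ẇ_max ≈ 502 kW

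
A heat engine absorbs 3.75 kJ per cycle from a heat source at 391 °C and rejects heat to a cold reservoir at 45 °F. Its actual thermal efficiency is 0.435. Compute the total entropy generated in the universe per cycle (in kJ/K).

T_H = 391 °C → 391 + 273.15 = 664.15 K.
T_C = 45 °F → (45 − 32) × 5/9 = 7.22 °C = 280.37 K.
W = η·Q_H = 0.435 × 3.75 = 1.631 kJ, so Q_C = Q_H − W = 2.119 kJ.
Reservoir entropy changes: ΔS_H = −Q_H/T_H = −3.75/664.15 = -0.005646 kJ/K and ΔS_C = +Q_C/T_C = 2.119/280.37 = 0.007557 kJ/K.
ΔS_univ = −Q_H/T_H + Q_C/T_C = 0.00191 kJ/K (> 0, since η = 0.435 < η_Carnot = 0.578).

ΔS_univ ≈ 0.00191 kJ/K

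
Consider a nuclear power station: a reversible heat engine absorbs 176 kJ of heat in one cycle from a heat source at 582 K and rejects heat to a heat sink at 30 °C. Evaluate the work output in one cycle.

W ≈ 84.3 kJ

T_C = 30 °C → 30 + 273.15 = 303.15 K.
The Carnot efficiency is η = 1 − T_C/T_H = 1 − 303.15/582.00 = 0.4791.
W = η·Q_H = 0.4791 × 176 = 84.3 kJ.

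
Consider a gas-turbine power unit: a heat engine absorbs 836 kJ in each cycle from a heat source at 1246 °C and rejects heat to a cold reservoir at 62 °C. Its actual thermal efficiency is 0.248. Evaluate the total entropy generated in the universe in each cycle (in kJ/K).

ΔS_univ ≈ 1.325 kJ/K

T_H = 1246 °C → 1246 + 273.15 = 1519.15 K.
T_C = 62 °C → 62 + 273.15 = 335.15 K.
W = η·Q_H = 0.248 × 836 = 207.3 kJ, so Q_C = Q_H − W = 628.7 kJ.
Entropy balance on the reservoirs: −Q_H/T_H = -0.5503 kJ/K, +Q_C/T_C = 1.876 kJ/K.
ΔS_univ = −Q_H/T_H + Q_C/T_C = 1.325 kJ/K (> 0, since η = 0.248 < η_Carnot = 0.779).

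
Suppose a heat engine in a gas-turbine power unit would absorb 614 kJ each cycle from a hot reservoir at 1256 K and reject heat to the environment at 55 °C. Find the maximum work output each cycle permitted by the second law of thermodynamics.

T_C = 55 °C → 55 + 273.15 = 328.15 K.
The upper bound on efficiency is η_max = 1 − T_C/T_H = 1 − 328.15/1256.00 = 0.7387.
W_max = η_max · Q_H = 0.7387 × 614 = 454 kJ.

W_max ≈ 454 kJ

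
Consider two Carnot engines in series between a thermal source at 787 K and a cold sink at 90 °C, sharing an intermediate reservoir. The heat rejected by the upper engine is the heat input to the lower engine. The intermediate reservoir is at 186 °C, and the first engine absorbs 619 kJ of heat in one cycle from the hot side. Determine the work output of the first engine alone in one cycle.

W₁ ≈ 258 kJ

T_C = 90 °C → 90 + 273.15 = 363.15 K.
T_m = 186 °C → 186 + 273.15 = 459.15 K.
First-stage efficiency η₁ = 1 − T_m/T_H = 1 − 459.15/787.00 = 0.4166.
W₁ = η₁·Q_H = 0.4166 × 619 = 258 kJ.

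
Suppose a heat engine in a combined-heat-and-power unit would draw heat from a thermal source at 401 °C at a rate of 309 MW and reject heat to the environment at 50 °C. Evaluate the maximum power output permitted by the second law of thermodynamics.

T_H = 401 °C → 401 + 273.15 = 674.15 K.
T_C = 50 °C → 50 + 273.15 = 323.15 K.
The upper bound on efficiency is η_max = 1 − T_C/T_H = 1 − 323.15/674.15 = 0.5207.
W_max = η_max · Q_H = 0.5207 × 309 = 161 MW.

Ẇ_max ≈ 161 MW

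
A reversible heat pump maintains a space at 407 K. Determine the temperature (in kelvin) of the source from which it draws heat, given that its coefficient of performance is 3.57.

COP_HP = T_H/(T_H − T_C) ⇒ T_C = T_H·(COP_HP − 1)/COP_HP = 407.00 × (3.57 − 1)/3.57 = 293 K.

T_C ≈ 293 K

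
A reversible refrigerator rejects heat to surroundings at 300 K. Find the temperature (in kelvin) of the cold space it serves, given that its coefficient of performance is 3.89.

T_C ≈ 239 K

COP_R = T_C/(T_H − T_C) ⇒ T_C = T_H·COP_R/(1 + COP_R) = 300.00 × 3.89/(1 + 3.89) = 239 K.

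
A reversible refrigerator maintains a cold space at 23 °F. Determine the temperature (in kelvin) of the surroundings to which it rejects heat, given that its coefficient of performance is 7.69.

T_H ≈ 303.0 K

T_C = 23 °F → (23 − 32) × 5/9 = -5.00 °C = 268.15 K.
COP_R = T_C/(T_H − T_C) ⇒ T_H = T_C·(1 + 1/COP_R) = 268.15 × (1 + 1/7.69) = 303.0 K.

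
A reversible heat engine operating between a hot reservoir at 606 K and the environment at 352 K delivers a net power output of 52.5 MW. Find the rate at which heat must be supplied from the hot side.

Q̇_H ≈ 125.3 MW

The Carnot efficiency is η = 1 − T_C/T_H = 1 − 352.00/606.00 = 0.4191.
Q_H = W/η = 52.5/0.4191 = 125.3 MW.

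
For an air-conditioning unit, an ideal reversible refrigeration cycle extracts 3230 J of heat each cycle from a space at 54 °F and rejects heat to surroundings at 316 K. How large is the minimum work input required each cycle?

W_in ≈ 347 J

T_C = 54 °F → (54 − 32) × 5/9 = 12.22 °C = 285.37 K.
For a reversible refrigerator, COP_R = T_C/(T_H − T_C) = 285.37/30.63 = 9.3174.
W = Q_C/COP_R = 3230/9.3174 = 347 J.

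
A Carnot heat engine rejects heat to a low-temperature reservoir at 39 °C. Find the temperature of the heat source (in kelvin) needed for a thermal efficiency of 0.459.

T_H ≈ 577 K

T_C = 39 °C → 39 + 273.15 = 312.15 K.
From η = 1 − T_C/T_H, solving for T_H gives T_H = T_C/(1 − η) = 312.15/(1 − 0.459) = 577 K.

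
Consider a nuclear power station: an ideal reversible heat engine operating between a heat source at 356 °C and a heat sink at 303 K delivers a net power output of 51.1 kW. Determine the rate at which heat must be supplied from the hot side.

Q̇_H ≈ 98.6 kW

T_H = 356 °C → 356 + 273.15 = 629.15 K.
Since the cycle is reversible, η = 1 − T_C/T_H = 1 − 303.00/629.15 = 0.5184.
Q_H = W/η = 51.1/0.5184 = 98.6 kW.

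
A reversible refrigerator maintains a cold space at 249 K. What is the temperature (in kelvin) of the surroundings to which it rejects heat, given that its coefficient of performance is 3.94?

T_H ≈ 312 K

COP_R = T_C/(T_H − T_C) ⇒ T_H = T_C·(1 + 1/COP_R) = 249.00 × (1 + 1/3.94) = 312 K.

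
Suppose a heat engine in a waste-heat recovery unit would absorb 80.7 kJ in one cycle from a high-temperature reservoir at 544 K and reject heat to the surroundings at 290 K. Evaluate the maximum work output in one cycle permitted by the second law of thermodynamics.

W_max ≈ 37.68 kJ

The second-law ceiling is the Carnot efficiency, η_max = 1 − T_C/T_H = 1 − 290.00/544.00 = 0.4669.
W_max = η_max · Q_H = 0.4669 × 80.7 = 37.68 kJ.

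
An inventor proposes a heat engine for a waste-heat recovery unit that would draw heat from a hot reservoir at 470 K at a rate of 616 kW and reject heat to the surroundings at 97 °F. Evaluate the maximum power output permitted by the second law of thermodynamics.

T_C = 97 °F → (97 − 32) × 5/9 = 36.11 °C = 309.26 K.
By the Carnot theorem, η_max = 1 − T_C/T_H = 1 − 309.26/470.00 = 0.3420.
W_max = η_max · Q_H = 0.3420 × 616 = 211 kW.

Ẇ_max ≈ 211 kW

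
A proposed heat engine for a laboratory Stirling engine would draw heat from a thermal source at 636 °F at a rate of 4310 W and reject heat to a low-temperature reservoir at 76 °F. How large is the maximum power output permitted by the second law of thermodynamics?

Ẇ_max ≈ 2203 W

T_H = 636 °F → (636 − 32) × 5/9 = 335.56 °C = 608.71 K.
T_C = 76 °F → (76 − 32) × 5/9 = 24.44 °C = 297.59 K.
The second-law ceiling is the Carnot efficiency, η_max = 1 − T_C/T_H = 1 − 297.59/608.71 = 0.5111.
W_max = η_max · Q_H = 0.5111 × 4310 = 2203 W.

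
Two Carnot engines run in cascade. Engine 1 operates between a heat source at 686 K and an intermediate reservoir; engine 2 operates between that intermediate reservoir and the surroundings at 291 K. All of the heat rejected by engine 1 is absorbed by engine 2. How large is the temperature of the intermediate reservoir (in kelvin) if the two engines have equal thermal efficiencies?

Equal efficiencies require 1 − T_m/T_H = 1 − T_C/T_m, i.e. T_m/T_H = T_C/T_m, so T_m = √(T_H·T_C) = √(686.00 × 291.00) = 446.8 K.

T_m ≈ 446.8 K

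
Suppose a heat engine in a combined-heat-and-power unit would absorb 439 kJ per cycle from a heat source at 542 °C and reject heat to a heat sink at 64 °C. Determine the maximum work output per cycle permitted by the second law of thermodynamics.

T_H = 542 °C → 542 + 273.15 = 815.15 K.
T_C = 64 °C → 64 + 273.15 = 337.15 K.
No engine can exceed the Carnot limit: η_max = 1 − T_C/T_H = 1 − 337.15/815.15 = 0.5864.
W_max = η_max · Q_H = 0.5864 × 439 = 257 kJ.

W_max ≈ 257 kJ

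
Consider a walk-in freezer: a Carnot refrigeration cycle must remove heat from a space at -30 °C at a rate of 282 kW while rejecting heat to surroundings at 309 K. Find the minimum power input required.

Ẇ_in ≈ 76.4 kW

T_C = -30 °C → -30 + 273.15 = 243.15 K.
COP_R = T_C/(T_H − T_C) = 243.15/65.85 = 3.6925.
W = Q_C/COP_R = 282/3.6925 = 76.4 kW.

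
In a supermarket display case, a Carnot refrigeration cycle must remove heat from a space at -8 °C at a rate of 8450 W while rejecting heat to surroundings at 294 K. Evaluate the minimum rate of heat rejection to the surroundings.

T_C = -8 °C → -8 + 273.15 = 265.15 K.
For a reversible cycle Q_H/Q_C = T_H/T_C, so Q_H = Q_C·T_H/T_C = 8450 × 294.00/265.15 = 9370 W.

Q̇_H ≈ 9370 W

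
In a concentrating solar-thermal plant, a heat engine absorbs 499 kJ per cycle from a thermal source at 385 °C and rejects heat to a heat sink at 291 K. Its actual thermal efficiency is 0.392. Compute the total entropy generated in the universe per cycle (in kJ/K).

T_H = 385 °C → 385 + 273.15 = 658.15 K.
W = η·Q_H = 0.392 × 499 = 195.6 kJ, so Q_C = Q_H − W = 303.4 kJ.
Reservoir entropy changes: ΔS_H = −Q_H/T_H = −499/658.15 = -0.7582 kJ/K and ΔS_C = +Q_C/T_C = 303.4/291.00 = 1.043 kJ/K.
ΔS_univ = −Q_H/T_H + Q_C/T_C = 0.284 kJ/K (> 0, since η = 0.392 < η_Carnot = 0.558).

ΔS_univ ≈ 0.284 kJ/K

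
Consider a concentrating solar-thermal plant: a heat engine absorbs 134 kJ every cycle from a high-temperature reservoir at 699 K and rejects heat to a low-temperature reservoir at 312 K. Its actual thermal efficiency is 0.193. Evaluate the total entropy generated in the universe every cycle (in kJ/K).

ΔS_univ ≈ 0.1549 kJ/K

W = η·Q_H = 0.193 × 134 = 25.86 kJ, so Q_C = Q_H − W = 108.1 kJ.
Entropy balance on the reservoirs: −Q_H/T_H = -0.1917 kJ/K, +Q_C/T_C = 0.3466 kJ/K.
ΔS_univ = −Q_H/T_H + Q_C/T_C = 0.1549 kJ/K (> 0, since η = 0.193 < η_Carnot = 0.554).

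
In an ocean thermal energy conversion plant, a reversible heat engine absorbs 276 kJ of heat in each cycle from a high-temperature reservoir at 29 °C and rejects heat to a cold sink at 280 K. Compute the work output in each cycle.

T_H = 29 °C → 29 + 273.15 = 302.15 K.
Carnot efficiency: η = 1 − T_C/T_H = 1 − 280.00/302.15 = 0.0733.
W = η·Q_H = 0.0733 × 276 = 20.2 kJ.

W ≈ 20.2 kJ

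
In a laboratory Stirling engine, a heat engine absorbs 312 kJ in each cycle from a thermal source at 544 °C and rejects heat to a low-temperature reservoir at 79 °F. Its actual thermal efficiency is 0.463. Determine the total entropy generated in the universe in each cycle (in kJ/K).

ΔS_univ ≈ 0.178 kJ/K

T_H = 544 °C → 544 + 273.15 = 817.15 K.
T_C = 79 °F → (79 − 32) × 5/9 = 26.11 °C = 299.26 K.
W = η·Q_H = 0.463 × 312 = 144.5 kJ, so Q_C = Q_H − W = 167.5 kJ.
Reservoir entropy changes: ΔS_H = −Q_H/T_H = −312/817.15 = -0.3818 kJ/K and ΔS_C = +Q_C/T_C = 167.5/299.26 = 0.5599 kJ/K.
ΔS_univ = −Q_H/T_H + Q_C/T_C = 0.178 kJ/K (> 0, since η = 0.463 < η_Carnot = 0.634).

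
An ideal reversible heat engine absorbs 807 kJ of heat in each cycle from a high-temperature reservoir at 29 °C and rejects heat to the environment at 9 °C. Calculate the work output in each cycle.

W ≈ 53.42 kJ

T_H = 29 °C → 29 + 273.15 = 302.15 K.
T_C = 9 °C → 9 + 273.15 = 282.15 K.
Since the cycle is reversible, η = 1 − T_C/T_H = 1 − 282.15/302.15 = 0.0662.
W = η·Q_H = 0.0662 × 807 = 53.42 kJ.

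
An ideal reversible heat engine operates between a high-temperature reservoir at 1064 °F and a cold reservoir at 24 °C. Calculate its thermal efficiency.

T_H = 1064 °F → (1064 − 32) × 5/9 = 573.33 °C = 846.48 K.
T_C = 24 °C → 24 + 273.15 = 297.15 K.
The Carnot efficiency is η = 1 − T_C/T_H = 1 − 297.15/846.48 = 0.6490.

η ≈ 0.6490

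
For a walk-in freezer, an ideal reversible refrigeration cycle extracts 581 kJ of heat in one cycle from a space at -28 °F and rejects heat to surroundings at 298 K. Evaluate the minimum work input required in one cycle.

W_in ≈ 141 kJ

T_C = -28 °F → (-28 − 32) × 5/9 = -33.33 °C = 239.82 K.
The reversible coefficient of performance is COP_R = T_C/(T_H − T_C) = 239.82/58.18 = 4.1217.
W = Q_C/COP_R = 581/4.1217 = 141 kJ.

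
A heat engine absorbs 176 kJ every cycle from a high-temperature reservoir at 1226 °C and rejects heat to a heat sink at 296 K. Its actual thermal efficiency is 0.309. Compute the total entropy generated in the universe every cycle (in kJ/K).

ΔS_univ ≈ 0.2935 kJ/K

T_H = 1226 °C → 1226 + 273.15 = 1499.15 K.
W = η·Q_H = 0.309 × 176 = 54.38 kJ, so Q_C = Q_H − W = 121.6 kJ.
Entropy balance on the reservoirs: −Q_H/T_H = -0.1174 kJ/K, +Q_C/T_C = 0.4109 kJ/K.
ΔS_univ = −Q_H/T_H + Q_C/T_C = 0.2935 kJ/K (> 0, since η = 0.309 < η_Carnot = 0.803).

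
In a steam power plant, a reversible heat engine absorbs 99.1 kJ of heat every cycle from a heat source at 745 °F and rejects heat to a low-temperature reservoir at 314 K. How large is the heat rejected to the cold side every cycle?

Q_C ≈ 46.5 kJ

T_H = 745 °F → (745 − 32) × 5/9 = 396.11 °C = 669.26 K.
Since the cycle is reversible, η = 1 − T_C/T_H = 1 − 314.00/669.26 = 0.5308.
For a reversible cycle Q_C/Q_H = T_C/T_H, so Q_C = 99.1 × 314.00/669.26 = 46.5 kJ.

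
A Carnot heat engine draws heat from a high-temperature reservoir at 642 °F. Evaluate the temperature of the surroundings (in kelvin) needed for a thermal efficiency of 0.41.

T_H = 642 °F → (642 − 32) × 5/9 = 338.89 °C = 612.04 K.
From η = 1 − T_C/T_H, T_C = T_H·(1 − η) = 612.04 × (1 − 0.41) = 361 K.

T_C ≈ 361 K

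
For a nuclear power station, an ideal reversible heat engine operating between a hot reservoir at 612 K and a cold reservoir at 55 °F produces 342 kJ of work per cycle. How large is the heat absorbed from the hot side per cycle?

T_C = 55 °F → (55 − 32) × 5/9 = 12.78 °C = 285.93 K.
η_rev = 1 − T_C/T_H = 1 − 285.93/612.00 = 0.5328.
Q_H = W/η = 342/0.5328 = 642 kJ.

Q_H ≈ 642 kJ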